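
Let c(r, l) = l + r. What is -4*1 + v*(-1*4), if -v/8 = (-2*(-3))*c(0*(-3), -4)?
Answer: -772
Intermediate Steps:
v = 192 (v = -8*(-2*(-3))*(-4 + 0*(-3)) = -48*(-4 + 0) = -48*(-4) = -8*(-24) = 192)
-4*1 + v*(-1*4) = -4*1 + 192*(-1*4) = -4 + 192*(-4) = -4 - 768 = -772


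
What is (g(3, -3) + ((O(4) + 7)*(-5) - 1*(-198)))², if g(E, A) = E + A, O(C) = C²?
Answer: 6889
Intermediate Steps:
g(E, A) = A + E
(g(3, -3) + ((O(4) + 7)*(-5) - 1*(-198)))² = ((-3 + 3) + ((4² + 7)*(-5) - 1*(-198)))² = (0 + ((16 + 7)*(-5) + 198))² = (0 + (23*(-5) + 198))² = (0 + (-115 + 198))² = (0 + 83)² = 83² = 6889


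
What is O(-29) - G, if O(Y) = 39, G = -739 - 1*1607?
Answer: 2385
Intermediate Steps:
G = -2346 (G = -739 - 1607 = -2346)
O(-29) - G = 39 - 1*(-2346) = 39 + 2346 = 2385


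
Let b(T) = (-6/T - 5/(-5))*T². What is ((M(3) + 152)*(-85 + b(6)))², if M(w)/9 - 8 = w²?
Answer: 672105625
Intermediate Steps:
b(T) = T²*(1 - 6/T) (b(T) = (-6/T - 5*(-⅕))*T² = (-6/T + 1)*T² = (1 - 6/T)*T² = T²*(1 - 6/T))
M(w) = 72 + 9*w²
((M(3) + 152)*(-85 + b(6)))² = (((72 + 9*3²) + 152)*(-85 + 6*(-6 + 6)))² = (((72 + 9*9) + 152)*(-85 + 6*0))² = (((72 + 81) + 152)*(-85 + 0))² = ((153 + 152)*(-85))² = (305*(-85))² = (-25925)² = 672105625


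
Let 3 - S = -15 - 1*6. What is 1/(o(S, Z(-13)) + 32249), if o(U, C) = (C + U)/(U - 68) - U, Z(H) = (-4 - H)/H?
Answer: 572/18432397 ≈ 3.1032e-5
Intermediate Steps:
S = 24 (S = 3 - (-15 - 1*6) = 3 - (-15 - 6) = 3 - 1*(-21) = 3 + 21 = 24)
Z(H) = (-4 - H)/H
o(U, C) = -U + (C + U)/(-68 + U) (o(U, C) = (C + U)/(-68 + U) - U = -U + (C + U)/(-68 + U))
1/(o(S, Z(-13)) + 32249) = 1/(((-4 - 1*(-13))/(-13) - 1*24² + 69*24)/(-68 + 24) + 32249) = 1/((-(-4 + 13)/13 - 1*576 + 1656)/(-44) + 32249) = 1/(-(-1/13*9 - 576 + 1656)/44 + 32249) = 1/(-(-9/13 - 576 + 1656)/44 + 32249) = 1/(-1/44*14031/13 + 32249) = 1/(-14031/572 + 32249) = 1/(18432397/572) = 572/18432397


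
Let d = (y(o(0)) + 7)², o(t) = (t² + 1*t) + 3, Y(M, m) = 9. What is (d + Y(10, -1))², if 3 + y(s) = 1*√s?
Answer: 976 + 448*√3 ≈ 1752.0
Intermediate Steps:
o(t) = 3 + t + t² (o(t) = (t² + t) + 3 = (t + t²) + 3 = 3 + t + t²)
y(s) = -3 + √s (y(s) = -3 + 1*√s = -3 + √s)
d = (4 + √3)² (d = ((-3 + √(3 + 0 + 0²)) + 7)² = ((-3 + √(3 + 0 + 0)) + 7)² = ((-3 + √3) + 7)² = (4 + √3)² ≈ 32.856)
(d + Y(10, -1))² = ((4 + √3)² + 9)² = (9 + (4 + √3)²)²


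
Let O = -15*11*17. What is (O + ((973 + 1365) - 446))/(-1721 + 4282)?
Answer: -913/2561 ≈ -0.35650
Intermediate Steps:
O = -2805 (O = -165*17 = -2805)
(O + ((973 + 1365) - 446))/(-1721 + 4282) = (-2805 + ((973 + 1365) - 446))/(-1721 + 4282) = (-2805 + (2338 - 446))/2561 = (-2805 + 1892)*(1/2561) = -913*1/2561 = -913/2561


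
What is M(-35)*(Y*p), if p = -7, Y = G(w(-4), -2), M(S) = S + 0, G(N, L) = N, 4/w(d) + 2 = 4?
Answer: 490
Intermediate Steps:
w(d) = 2 (w(d) = 4/(-2 + 4) = 4/2 = 4*(1/2) = 2)
M(S) = S
Y = 2
M(-35)*(Y*p) = -70*(-7) = -35*(-14) = 490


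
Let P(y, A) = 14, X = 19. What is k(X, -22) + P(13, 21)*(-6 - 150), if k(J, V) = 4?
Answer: -2180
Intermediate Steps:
k(X, -22) + P(13, 21)*(-6 - 150) = 4 + 14*(-6 - 150) = 4 + 14*(-156) = 4 - 2184 = -2180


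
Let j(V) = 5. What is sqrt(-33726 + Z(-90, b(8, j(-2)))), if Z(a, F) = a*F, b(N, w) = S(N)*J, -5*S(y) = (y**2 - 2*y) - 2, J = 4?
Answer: I*sqrt(30414) ≈ 174.4*I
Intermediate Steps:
S(y) = 2/5 - y**2/5 + 2*y/5 (S(y) = -((y**2 - 2*y) - 2)/5 = -(-2 + y**2 - 2*y)/5 = 2/5 - y**2/5 + 2*y/5)
b(N, w) = 8/5 - 4*N**2/5 + 8*N/5 (b(N, w) = (2/5 - N**2/5 + 2*N/5)*4 = 8/5 - 4*N**2/5 + 8*N/5)
Z(a, F) = F*a
sqrt(-33726 + Z(-90, b(8, j(-2)))) = sqrt(-33726 + (8/5 - 4/5*8**2 + (8/5)*8)*(-90)) = sqrt(-33726 + (8/5 - 4/5*64 + 64/5)*(-90)) = sqrt(-33726 + (8/5 - 256/5 + 64/5)*(-90)) = sqrt(-33726 - 184/5*(-90)) = sqrt(-33726 + 3312) = sqrt(-30414) = I*sqrt(30414)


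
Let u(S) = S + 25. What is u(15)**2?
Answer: 1600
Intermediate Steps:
u(S) = 25 + S
u(15)**2 = (25 + 15)**2 = 40**2 = 1600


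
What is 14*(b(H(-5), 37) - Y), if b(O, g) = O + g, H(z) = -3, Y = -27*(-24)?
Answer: -8596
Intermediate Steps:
Y = 648
14*(b(H(-5), 37) - Y) = 14*((-3 + 37) - 1*648) = 14*(34 - 648) = 14*(-614) = -8596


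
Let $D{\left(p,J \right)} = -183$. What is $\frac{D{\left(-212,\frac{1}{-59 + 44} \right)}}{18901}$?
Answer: $- \frac{183}{18901} \approx -0.009682$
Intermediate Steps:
$\frac{D{\left(-212,\frac{1}{-59 + 44} \right)}}{18901} = - \frac{183}{18901}$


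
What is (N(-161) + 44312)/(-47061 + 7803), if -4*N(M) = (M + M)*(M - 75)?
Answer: -4219/6543 ≈ -0.64481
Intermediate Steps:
N(M) = -M*(-75 + M)/2 (N(M) = -(M + M)*(M - 75)/4 = -2*M*(-75 + M)/4 = -M*(-75 + M)/2)
(N(-161) + 44312)/(-47061 + 7803) = ((1/2)*(-161)*(75 - 1*(-161)) + 44312)/(-47061 + 7803) = ((1/2)*(-161)*(75 + 161) + 44312)/(-39258) = ((1/2)*(-161)*236 + 44312)*(-1/39258) = (-18998 + 44312)*(-1/39258) = 25314*(-1/39258) = -4219/6543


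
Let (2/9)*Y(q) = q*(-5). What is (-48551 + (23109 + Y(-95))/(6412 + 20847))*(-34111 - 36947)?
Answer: 94040037572325/27259 ≈ 3.4499e+9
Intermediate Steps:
Y(q) = -45*q/2 (Y(q) = 9*(q*(-5))/2 = 9*(-5*q)/2 = -45*q/2)
(-48551 + (23109 + Y(-95))/(6412 + 20847))*(-34111 - 36947) = (-48551 + (23109 - 45/2*(-95))/(6412 + 20847))*(-34111 - 36947) = (-48551 + (23109 + 4275/2)/27259)*(-71058) = (-48551 + (50493/2)*(1/27259))*(-71058) = (-48551 + 50493/54518)*(-71058) = -2646852925/54518*(-71058) = 94040037572325/27259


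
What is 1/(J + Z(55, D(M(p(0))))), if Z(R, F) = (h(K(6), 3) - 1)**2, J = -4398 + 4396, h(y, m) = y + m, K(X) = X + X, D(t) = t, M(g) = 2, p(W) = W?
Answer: 1/194 ≈ 0.0051546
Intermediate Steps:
K(X) = 2*X
h(y, m) = m + y
J = -2
Z(R, F) = 196 (Z(R, F) = ((3 + 2*6) - 1)**2 = ((3 + 12) - 1)**2 = (15 - 1)**2 = 14**2 = 196)
1/(J + Z(55, D(M(p(0))))) = 1/(-2 + 196) = 1/194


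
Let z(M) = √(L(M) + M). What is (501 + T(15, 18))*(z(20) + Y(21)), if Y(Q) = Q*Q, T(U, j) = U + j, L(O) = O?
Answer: 235494 + 1068*√10 ≈ 2.3887e+5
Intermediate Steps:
z(M) = √2*√M (z(M) = √(M + M) = √(2*M) = √2*√M)
Y(Q) = Q²
(501 + T(15, 18))*(z(20) + Y(21)) = (501 + (15 + 18))*(√2*√20 + 21²) = (501 + 33)*(√2*(2*√5) + 441) = 534*(2*√10 + 441) = 534*(441 + 2*√10) = 235494 + 1068*√10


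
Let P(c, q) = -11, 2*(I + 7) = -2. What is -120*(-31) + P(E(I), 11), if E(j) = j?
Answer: 3709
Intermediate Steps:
I = -8 (I = -7 + (1/2)*(-2) = -7 - 1 = -8)
-120*(-31) + P(E(I), 11) = -120*(-31) - 11 = 3720 - 11 = 3709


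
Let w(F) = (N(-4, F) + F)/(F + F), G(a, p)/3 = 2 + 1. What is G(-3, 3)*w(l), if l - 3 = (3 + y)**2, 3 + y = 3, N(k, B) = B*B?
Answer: 117/2 ≈ 58.500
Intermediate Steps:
N(k, B) = B**2
G(a, p) = 9 (G(a, p) = 3*(2 + 1) = 3*3 = 9)
y = 0 (y = -3 + 3 = 0)
l = 12 (l = 3 + (3 + 0)**2 = 3 + 3**2 = 3 + 9 = 12)
w(F) = (F + F**2)/(2*F) (w(F) = (F**2 + F)/(F + F) = (F + F**2)/((2*F)) = (F + F**2)*(1/(2*F)) = (F + F**2)/(2*F))
G(-3, 3)*w(l) = 9*(1/2 + (1/2)*12) = 9*(1/2 + 6) = 9*(13/2) = 117/2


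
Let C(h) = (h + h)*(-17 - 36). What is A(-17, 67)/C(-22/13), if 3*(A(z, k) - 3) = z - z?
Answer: 39/2332 ≈ 0.016724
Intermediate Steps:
C(h) = -106*h (C(h) = (2*h)*(-53) = -106*h)
A(z, k) = 3 (A(z, k) = 3 + (z - z)/3 = 3 + (⅓)*0 = 3 + 0 = 3)
A(-17, 67)/C(-22/13) = 3/((-(-2332)/13)) = 3/((-106*(-22/13))) = 3/(2332/13) = 3*(13/2332) = 39/2332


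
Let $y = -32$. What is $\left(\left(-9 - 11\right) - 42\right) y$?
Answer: $1984$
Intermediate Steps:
$\left(\left(-9 - 11\right) - 42\right) y = \left(\left(-9 - 11\right) - 42\right) \left(-32\right) = \left(-20 - 42\right) \left(-32\right) = \left(-62\right) \left(-32\right) = 1984$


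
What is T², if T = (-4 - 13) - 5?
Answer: 484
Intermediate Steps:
T = -22 (T = -17 - 5 = -22)
T² = (-22)² = 484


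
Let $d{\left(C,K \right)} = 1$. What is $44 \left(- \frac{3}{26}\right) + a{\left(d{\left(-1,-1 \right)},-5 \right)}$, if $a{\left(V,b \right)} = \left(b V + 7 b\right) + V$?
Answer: $- \frac{573}{13} \approx -44.077$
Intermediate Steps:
$a{\left(V,b \right)} = V + 7 b + V b$ ($a{\left(V,b \right)} = \left(V b + 7 b\right) + V = \left(7 b + V b\right) + V = V + 7 b + V b$)
$44 \left(- \frac{3}{26}\right) + a{\left(d{\left(-1,-1 \right)},-5 \right)} = 44 \left(- \frac{3}{26}\right) + \left(1 + 7 \left(-5\right) + 1 \left(-5\right)\right) = 44 \left(\left(-3\right) \frac{1}{26}\right) - 39 = 44 \left(- \frac{3}{26}\right) - 39 = - \frac{66}{13} - 39 = - \frac{573}{13}$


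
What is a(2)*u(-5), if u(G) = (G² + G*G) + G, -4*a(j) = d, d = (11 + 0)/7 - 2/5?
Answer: -369/28 ≈ -13.179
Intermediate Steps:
d = 41/35 (d = 11*(⅐) - 2*⅕ = 11/7 - ⅖ = 41/35 ≈ 1.1714)
a(j) = -41/140 (a(j) = -¼*41/35 = -41/140)
u(G) = G + 2*G² (u(G) = (G² + G²) + G = 2*G² + G = G + 2*G²)
a(2)*u(-5) = -(-41)*(1 + 2*(-5))/28 = -(-41)*(1 - 10)/28 = -(-41)*(-9)/28 = -41/140*45 = -369/28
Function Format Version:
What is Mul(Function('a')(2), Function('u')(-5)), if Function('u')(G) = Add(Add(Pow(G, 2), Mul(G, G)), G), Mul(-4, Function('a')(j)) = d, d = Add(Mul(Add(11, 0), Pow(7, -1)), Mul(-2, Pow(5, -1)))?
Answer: Rational(-369, 28) ≈ -13.179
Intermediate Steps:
d = Rational(41, 35) (d = Add(Mul(11, Rational(1, 7)), Mul(-2, Rational(1, 5))) = Add(Rational(11, 7), Rational(-2, 5)) = Rational(41, 35) ≈ 1.1714)
Function('a')(j) = Rational(-41, 140) (Function('a')(j) = Mul(Rational(-1, 4), Rational(41, 35)) = Rational(-41, 140))
Function('u')(G) = Add(G, Mul(2, Pow(G, 2))) (Function('u')(G) = Add(Add(Pow(G, 2), Pow(G, 2)), G) = Add(Mul(2, Pow(G, 2)), G) = Add(G, Mul(2, Pow(G, 2))))
Mul(Function('a')(2), Function('u')(-5)) = Mul(Rational(-41, 140), Mul(-5, Add(1, Mul(2, -5)))) = Mul(Rational(-41, 140), Mul(-5, Add(1, -10))) = Mul(Rational(-41, 140), Mul(-5, -9)) = Mul(Rational(-41, 140), 45) = Rational(-369, 28)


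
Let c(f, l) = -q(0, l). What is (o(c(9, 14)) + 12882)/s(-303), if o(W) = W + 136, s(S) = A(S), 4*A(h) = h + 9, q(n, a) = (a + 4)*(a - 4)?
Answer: -524/3 ≈ -174.67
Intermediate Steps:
q(n, a) = (-4 + a)*(4 + a) (q(n, a) = (4 + a)*(-4 + a) = (-4 + a)*(4 + a))
A(h) = 9/4 + h/4 (A(h) = (h + 9)/4 = (9 + h)/4 = 9/4 + h/4)
s(S) = 9/4 + S/4
c(f, l) = 16 - l² (c(f, l) = -(-16 + l²) = 16 - l²)
o(W) = 136 + W
(o(c(9, 14)) + 12882)/s(-303) = ((136 + (16 - 1*14²)) + 12882)/(9/4 + (¼)*(-303)) = ((136 + (16 - 1*196)) + 12882)/(9/4 - 303/4) = ((136 + (16 - 196)) + 12882)/(-147/2) = ((136 - 180) + 12882)*(-2/147) = (-44 + 12882)*(-2/147) = 12838*(-2/147) = -524/3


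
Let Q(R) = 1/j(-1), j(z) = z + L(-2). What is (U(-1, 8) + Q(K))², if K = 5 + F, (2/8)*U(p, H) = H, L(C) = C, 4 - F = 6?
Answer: 9025/9 ≈ 1002.8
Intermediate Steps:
F = -2 (F = 4 - 1*6 = 4 - 6 = -2)
U(p, H) = 4*H
K = 3 (K = 5 - 2 = 3)
j(z) = -2 + z (j(z) = z - 2 = -2 + z)
Q(R) = -⅓ (Q(R) = 1/(-2 - 1) = 1/(-3) = -⅓)
(U(-1, 8) + Q(K))² = (4*8 - ⅓)² = (32 - ⅓)² = (95/3)² = 9025/9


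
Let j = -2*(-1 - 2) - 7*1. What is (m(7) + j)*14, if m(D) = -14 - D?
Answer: -308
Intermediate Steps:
j = -1 (j = -2*(-3) - 7 = 6 - 7 = -1)
(m(7) + j)*14 = ((-14 - 1*7) - 1)*14 = ((-14 - 7) - 1)*14 = (-21 - 1)*14 = -22*14 = -308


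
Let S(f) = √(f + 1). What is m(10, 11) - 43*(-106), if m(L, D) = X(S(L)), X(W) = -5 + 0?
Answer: 4553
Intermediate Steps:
S(f) = √(1 + f)
X(W) = -5
m(L, D) = -5
m(10, 11) - 43*(-106) = -5 - 43*(-106) = -5 + 4558 = 4553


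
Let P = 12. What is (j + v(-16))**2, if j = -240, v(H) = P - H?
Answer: 44944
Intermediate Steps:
v(H) = 12 - H
(j + v(-16))**2 = (-240 + (12 - 1*(-16)))**2 = (-240 + (12 + 16))**2 = (-240 + 28)**2 = (-212)**2 = 44944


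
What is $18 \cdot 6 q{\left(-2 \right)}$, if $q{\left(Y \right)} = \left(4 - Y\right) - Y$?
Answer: $864$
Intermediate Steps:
$q{\left(Y \right)} = 4 - 2 Y$
$18 \cdot 6 q{\left(-2 \right)} = 18 \cdot 6 \left(4 - -4\right) = 108 \left(4 + 4\right) = 108 \cdot 8 = 864$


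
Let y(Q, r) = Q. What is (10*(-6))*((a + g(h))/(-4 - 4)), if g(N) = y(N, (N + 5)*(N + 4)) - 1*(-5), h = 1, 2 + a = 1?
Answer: 75/2 ≈ 37.500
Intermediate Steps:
a = -1 (a = -2 + 1 = -1)
g(N) = 5 + N (g(N) = N - 1*(-5) = N + 5 = 5 + N)
(10*(-6))*((a + g(h))/(-4 - 4)) = (10*(-6))*((-1 + (5 + 1))/(-4 - 4)) = -60*(-1 + 6)/(-8) = -300*(-1)/8 = -60*(-5/8) = 75/2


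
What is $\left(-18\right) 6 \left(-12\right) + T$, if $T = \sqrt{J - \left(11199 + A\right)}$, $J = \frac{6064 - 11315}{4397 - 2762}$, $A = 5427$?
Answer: $1296 + \frac{i \sqrt{44453624235}}{1635} \approx 1296.0 + 128.95 i$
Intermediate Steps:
$J = - \frac{5251}{1635} \approx -3.2116$
$T = \frac{i \sqrt{44453624235}}{1635}$ ($T = \sqrt{- \frac{5251}{1635} - 16626} = \sqrt{- \frac{27188761}{1635}} = \frac{i \sqrt{44453624235}}{1635} \approx 128.95 i$)
$\left(-18\right) 6 \left(-12\right) + T = \left(-18\right) 6 \left(-12\right) + \frac{i \sqrt{44453624235}}{1635} = \left(-108\right) \left(-12\right) + \frac{i \sqrt{44453624235}}{1635} = 1296 + \frac{i \sqrt{44453624235}}{1635}$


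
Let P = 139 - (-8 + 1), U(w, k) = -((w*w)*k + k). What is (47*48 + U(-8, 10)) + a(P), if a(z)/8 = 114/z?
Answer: 117694/73 ≈ 1612.2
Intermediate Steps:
U(w, k) = -k - k*w² (U(w, k) = -(w²*k + k) = -(k*w² + k) = -(k + k*w²) = -k - k*w²)
P = 146 (P = 139 - (-7) = 139 - 1*(-7) = 139 + 7 = 146)
a(z) = 912/z (a(z) = 8*(114/z) = 912/z)
(47*48 + U(-8, 10)) + a(P) = (47*48 - 1*10*(1 + (-8)²)) + 912/146 = (2256 - 1*10*(1 + 64)) + 912*(1/146) = (2256 - 1*10*65) + 456/73 = (2256 - 650) + 456/73 = 1606 + 456/73 = 117694/73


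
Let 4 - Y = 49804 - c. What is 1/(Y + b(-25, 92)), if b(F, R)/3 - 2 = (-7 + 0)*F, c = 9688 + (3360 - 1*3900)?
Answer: -1/40121 ≈ -2.4925e-5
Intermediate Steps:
c = 9148 (c = 9688 + (3360 - 3900) = 9688 - 540 = 9148)
b(F, R) = 6 - 21*F (b(F, R) = 6 + 3*((-7 + 0)*F) = 6 + 3*(-7*F) = 6 - 21*F)
Y = -40652 (Y = 4 - (49804 - 1*9148) = 4 - (49804 - 9148) = 4 - 1*40656 = 4 - 40656 = -40652)
1/(Y + b(-25, 92)) = 1/(-40652 + (6 - 21*(-25))) = 1/(-40652 + (6 + 525)) = 1/(-40652 + 531) = 1/(-40121) = -1/40121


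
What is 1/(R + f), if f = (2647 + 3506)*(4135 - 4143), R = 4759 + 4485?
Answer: -1/39980 ≈ -2.5013e-5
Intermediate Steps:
R = 9244
f = -49224 (f = 6153*(-8) = -49224)
1/(R + f) = 1/(9244 - 49224) = 1/(-39980) = -1/39980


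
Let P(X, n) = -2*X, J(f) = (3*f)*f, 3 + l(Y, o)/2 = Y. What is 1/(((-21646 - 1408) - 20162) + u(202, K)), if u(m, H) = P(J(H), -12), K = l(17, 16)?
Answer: -1/47920 ≈ -2.0868e-5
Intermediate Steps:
l(Y, o) = -6 + 2*Y
K = 28 (K = -6 + 2*17 = -6 + 34 = 28)
J(f) = 3*f²
u(m, H) = -6*H²
1/(((-21646 - 1408) - 20162) + u(202, K)) = 1/(((-21646 - 1408) - 20162) - 6*28²) = 1/((-23054 - 20162) - 6*784) = 1/(-43216 - 4704) = 1/(-47920) = -1/47920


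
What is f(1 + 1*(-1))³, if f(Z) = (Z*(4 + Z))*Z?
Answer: 0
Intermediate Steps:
f(Z) = Z²*(4 + Z)
f(1 + 1*(-1))³ = ((1 + 1*(-1))²*(4 + (1 + 1*(-1))))³ = ((1 - 1)²*(4 + (1 - 1)))³ = (0²*(4 + 0))³ = (0*4)³ = 0³ = 0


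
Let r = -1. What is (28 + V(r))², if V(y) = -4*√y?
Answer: 768 - 224*I ≈ 768.0 - 224.0*I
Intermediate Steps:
(28 + V(r))² = (28 - 4*I)²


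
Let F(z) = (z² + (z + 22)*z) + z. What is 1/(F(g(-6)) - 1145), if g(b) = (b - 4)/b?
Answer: -9/9910 ≈ -0.00090817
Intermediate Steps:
g(b) = (-4 + b)/b
F(z) = z + z² + z*(22 + z) (F(z) = (z² + (22 + z)*z) + z = (z² + z*(22 + z)) + z = z + z² + z*(22 + z))
1/(F(g(-6)) - 1145) = 1/(((-4 - 6)/(-6))*(23 + 2*((-4 - 6)/(-6))) - 1145) = 1/((-⅙*(-10))*(23 + 2*(-⅙*(-10))) - 1145) = 1/(5*(23 + 2*(5/3))/3 - 1145) = 1/(5*(23 + 10/3)/3 - 1145) = 1/((5/3)*(79/3) - 1145) = 1/(395/9 - 1145) = 1/(-9910/9) = -9/9910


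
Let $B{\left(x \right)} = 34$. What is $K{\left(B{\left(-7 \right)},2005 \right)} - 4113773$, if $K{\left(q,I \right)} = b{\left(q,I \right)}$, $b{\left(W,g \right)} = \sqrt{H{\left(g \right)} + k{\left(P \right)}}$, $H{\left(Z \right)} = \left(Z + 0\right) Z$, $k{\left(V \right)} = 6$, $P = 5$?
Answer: $-4113773 + \sqrt{4020031} \approx -4.1118 \cdot 10^{6}$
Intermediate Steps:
$H{\left(Z \right)} = Z^{2}$ ($H{\left(Z \right)} = Z Z = Z^{2}$)
$b{\left(W,g \right)} = \sqrt{6 + g^{2}}$ ($b{\left(W,g \right)} = \sqrt{g^{2} + 6} = \sqrt{6 + g^{2}}$)
$K{\left(q,I \right)} = \sqrt{6 + I^{2}}$
$K{\left(B{\left(-7 \right)},2005 \right)} - 4113773 = \sqrt{6 + 2005^{2}} - 4113773 = \sqrt{6 + 4020025} - 4113773 = \sqrt{4020031} - 4113773 = -4113773 + \sqrt{4020031}$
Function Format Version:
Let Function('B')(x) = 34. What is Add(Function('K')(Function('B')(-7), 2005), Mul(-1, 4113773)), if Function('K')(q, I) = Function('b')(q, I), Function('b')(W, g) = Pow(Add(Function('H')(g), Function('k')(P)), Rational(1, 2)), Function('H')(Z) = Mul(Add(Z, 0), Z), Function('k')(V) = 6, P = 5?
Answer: Add(-4113773, Pow(4020031, Rational(1, 2))) ≈ -4.1118e+6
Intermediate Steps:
Function('H')(Z) = Pow(Z, 2) (Function('H')(Z) = Mul(Z, Z) = Pow(Z, 2))
Function('b')(W, g) = Pow(Add(6, Pow(g, 2)), Rational(1, 2)) (Function('b')(W, g) = Pow(Add(Pow(g, 2), 6), Rational(1, 2)) = Pow(Add(6, Pow(g, 2)), Rational(1, 2)))
Function('K')(q, I) = Pow(Add(6, Pow(I, 2)), Rational(1, 2))
Add(Function('K')(Function('B')(-7), 2005), Mul(-1, 4113773)) = Add(Pow(Add(6, Pow(2005, 2)), Rational(1, 2)), Mul(-1, 4113773)) = Add(Pow(Add(6, 4020025), Rational(1, 2)), -4113773) = Add(Pow(4020031, Rational(1, 2)), -4113773) = Add(-4113773, Pow(4020031, Rational(1, 2)))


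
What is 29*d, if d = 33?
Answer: 957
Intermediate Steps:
29*d = 29*33 = 957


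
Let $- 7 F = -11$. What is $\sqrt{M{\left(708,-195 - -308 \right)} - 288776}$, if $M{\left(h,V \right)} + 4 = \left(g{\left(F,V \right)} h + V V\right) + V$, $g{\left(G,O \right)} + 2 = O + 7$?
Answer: $i \sqrt{192354} \approx 438.58 i$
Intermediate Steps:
$F = \frac{11}{7}$ ($F = \left(- \frac{1}{7}\right) \left(-11\right) = \frac{11}{7} \approx 1.5714$)
$g{\left(G,O \right)} = 5 + O$ ($g{\left(G,O \right)} = -2 + \left(O + 7\right) = -2 + \left(7 + O\right) = 5 + O$)
$M{\left(h,V \right)} = -4 + V + V^{2} + h \left(5 + V\right)$ ($M{\left(h,V \right)} = -4 + \left(\left(\left(5 + V\right) h + V V\right) + V\right) = -4 + \left(\left(h \left(5 + V\right) + V^{2}\right) + V\right) = -4 + \left(\left(V^{2} + h \left(5 + V\right)\right) + V\right) = -4 + \left(V + V^{2} + h \left(5 + V\right)\right) = -4 + V + V^{2} + h \left(5 + V\right)$)
$\sqrt{M{\left(708,-195 - -308 \right)} - 288776} = \sqrt{\left(-4 - -113 + \left(-195 - -308\right)^{2} + 708 \left(5 - -113\right)\right) - 288776} = \sqrt{\left(-4 + \left(-195 + 308\right) + \left(-195 + 308\right)^{2} + 708 \left(5 + \left(-195 + 308\right)\right)\right) - 288776} = \sqrt{\left(-4 + 113 + 113^{2} + 708 \left(5 + 113\right)\right) - 288776} = \sqrt{\left(-4 + 113 + 12769 + 708 \cdot 118\right) - 288776} = \sqrt{\left(-4 + 113 + 12769 + 83544\right) - 288776} = \sqrt{96422 - 288776} = \sqrt{-192354} = i \sqrt{192354}$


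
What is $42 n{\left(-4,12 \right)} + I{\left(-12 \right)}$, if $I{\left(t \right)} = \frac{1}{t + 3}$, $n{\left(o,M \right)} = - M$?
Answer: $- \frac{4537}{9} \approx -504.11$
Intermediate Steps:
$I{\left(t \right)} = \frac{1}{3 + t}$
$42 n{\left(-4,12 \right)} + I{\left(-12 \right)} = 42 \left(\left(-1\right) 12\right) + \frac{1}{3 - 12} = 42 \left(-12\right) + \frac{1}{-9} = -504 - \frac{1}{9} = - \frac{4537}{9}$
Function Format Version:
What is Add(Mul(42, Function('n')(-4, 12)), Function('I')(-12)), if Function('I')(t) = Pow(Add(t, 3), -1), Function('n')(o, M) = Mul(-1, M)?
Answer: Rational(-4537, 9) ≈ -504.11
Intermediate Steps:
Function('I')(t) = Pow(Add(3, t), -1)
Add(Mul(42, Function('n')(-4, 12)), Function('I')(-12)) = Add(Mul(42, Mul(-1, 12)), Pow(Add(3, -12), -1)) = Add(Mul(42, -12), Pow(-9, -1)) = Add(-504, Rational(-1, 9)) = Rational(-4537, 9)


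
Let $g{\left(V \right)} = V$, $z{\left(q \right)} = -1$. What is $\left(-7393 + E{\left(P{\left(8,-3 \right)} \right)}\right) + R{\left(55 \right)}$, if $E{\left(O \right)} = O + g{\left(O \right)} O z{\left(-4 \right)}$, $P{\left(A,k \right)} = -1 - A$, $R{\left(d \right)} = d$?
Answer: $-7428$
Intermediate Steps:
$E{\left(O \right)} = O - O^{2}$ ($E{\left(O \right)} = O + O O \left(-1\right) = O + O^{2} \left(-1\right) = O - O^{2}$)
$\left(-7393 + E{\left(P{\left(8,-3 \right)} \right)}\right) + R{\left(55 \right)} = \left(-7393 + \left(-1 - 8\right) \left(1 - \left(-1 - 8\right)\right)\right) + 55 = \left(-7393 - 9 \left(1 - -9\right)\right) + 55 = \left(-7393 - 9 \left(1 + 9\right)\right) + 55 = \left(-7393 - 90\right) + 55 = -7483 + 55 = -7428$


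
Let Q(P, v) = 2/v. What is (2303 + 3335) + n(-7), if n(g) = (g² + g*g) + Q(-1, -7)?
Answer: 40150/7 ≈ 5735.7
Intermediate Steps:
n(g) = -2/7 + 2*g² (n(g) = (g² + g*g) + 2/(-7) = (g² + g²) + 2*(-⅐) = 2*g² - 2/7 = -2/7 + 2*g²)
(2303 + 3335) + n(-7) = (2303 + 3335) + (-2/7 + 2*(-7)²) = 5638 + (-2/7 + 2*49) = 5638 + (-2/7 + 98) = 5638 + 684/7 = 40150/7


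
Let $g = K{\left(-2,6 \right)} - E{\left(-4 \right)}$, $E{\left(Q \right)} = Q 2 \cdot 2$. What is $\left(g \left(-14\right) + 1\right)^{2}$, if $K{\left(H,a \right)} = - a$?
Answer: $19321$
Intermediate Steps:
$E{\left(Q \right)} = 4 Q$ ($E{\left(Q \right)} = 2 Q 2 = 4 Q$)
$g = 10$ ($g = \left(-1\right) 6 - 4 \left(-4\right) = -6 - -16 = -6 + 16 = 10$)
$\left(g \left(-14\right) + 1\right)^{2} = \left(10 \left(-14\right) + 1\right)^{2} = \left(-140 + 1\right)^{2} = \left(-139\right)^{2} = 19321$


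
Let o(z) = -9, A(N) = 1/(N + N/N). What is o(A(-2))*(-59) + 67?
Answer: 598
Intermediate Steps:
A(N) = 1/(1 + N) (A(N) = 1/(N + 1) = 1/(1 + N))
o(A(-2))*(-59) + 67 = -9*(-59) + 67 = 531 + 67 = 598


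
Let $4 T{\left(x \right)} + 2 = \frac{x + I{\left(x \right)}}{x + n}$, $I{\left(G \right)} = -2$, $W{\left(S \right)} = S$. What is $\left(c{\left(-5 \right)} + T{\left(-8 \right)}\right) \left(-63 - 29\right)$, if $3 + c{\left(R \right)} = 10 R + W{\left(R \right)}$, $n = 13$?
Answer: $5428$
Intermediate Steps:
$T{\left(x \right)} = - \frac{1}{2} + \frac{-2 + x}{4 \left(13 + x\right)}$ ($T{\left(x \right)} = - \frac{1}{2} + \frac{\left(x - 2\right) \frac{1}{x + 13}}{4} = - \frac{1}{2} + \frac{\left(-2 + x\right) \frac{1}{13 + x}}{4} = - \frac{1}{2} + \frac{\frac{1}{13 + x} \left(-2 + x\right)}{4} = - \frac{1}{2} + \frac{-2 + x}{4 \left(13 + x\right)}$)
$c{\left(R \right)} = -3 + 11 R$ ($c{\left(R \right)} = -3 + \left(10 R + R\right) = -3 + 11 R$)
$\left(c{\left(-5 \right)} + T{\left(-8 \right)}\right) \left(-63 - 29\right) = \left(\left(-3 + 11 \left(-5\right)\right) + \frac{-28 - -8}{4 \left(13 - 8\right)}\right) \left(-63 - 29\right) = \left(\left(-3 - 55\right) + \frac{-28 + 8}{4 \cdot 5}\right) \left(-92\right) = \left(-58 + \frac{1}{4} \cdot \frac{1}{5} \left(-20\right)\right) \left(-92\right) = \left(-58 - 1\right) \left(-92\right) = \left(-59\right) \left(-92\right) = 5428$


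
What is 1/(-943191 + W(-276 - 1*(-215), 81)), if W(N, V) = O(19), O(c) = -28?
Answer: -1/943219 ≈ -1.0602e-6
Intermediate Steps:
W(N, V) = -28
1/(-943191 + W(-276 - 1*(-215), 81)) = 1/(-943191 - 28) = 1/(-943219) = -1/943219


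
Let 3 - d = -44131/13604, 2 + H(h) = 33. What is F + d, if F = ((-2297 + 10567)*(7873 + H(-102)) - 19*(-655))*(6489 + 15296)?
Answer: 19375784957653443/13604 ≈ 1.4243e+12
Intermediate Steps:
H(h) = 31 (H(h) = -2 + 33 = 31)
d = 84943/13604 (d = 3 - (-44131)/13604 = 3 - 1*(-44131/13604) = 3 + 44131/13604 = 84943/13604 ≈ 6.2440)
F = 1424271167125 (F = ((-2297 + 10567)*(7873 + 31) - 19*(-655))*(6489 + 15296) = (8270*7904 + 12445)*21785 = (65366080 + 12445)*21785 = 65378525*21785 = 1424271167125)
F + d = 1424271167125 + 84943/13604 = 19375784957653443/13604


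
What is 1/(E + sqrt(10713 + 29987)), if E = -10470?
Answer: -1047/10958020 - sqrt(407)/10958020 ≈ -9.7387e-5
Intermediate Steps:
1/(E + sqrt(10713 + 29987)) = 1/(-10470 + sqrt(10713 + 29987)) = 1/(-10470 + sqrt(40700)) = 1/(-10470 + 10*sqrt(407))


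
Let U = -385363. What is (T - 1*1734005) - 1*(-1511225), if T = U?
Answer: -608143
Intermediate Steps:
T = -385363
(T - 1*1734005) - 1*(-1511225) = (-385363 - 1*1734005) - 1*(-1511225) = (-385363 - 1734005) + 1511225 = -2119368 + 1511225 = -608143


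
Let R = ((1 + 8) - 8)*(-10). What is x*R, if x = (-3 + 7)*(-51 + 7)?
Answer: 1760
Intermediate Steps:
x = -176 (x = 4*(-44) = -176)
R = -10 (R = (9 - 8)*(-10) = 1*(-10) = -10)
x*R = -176*(-10) = 1760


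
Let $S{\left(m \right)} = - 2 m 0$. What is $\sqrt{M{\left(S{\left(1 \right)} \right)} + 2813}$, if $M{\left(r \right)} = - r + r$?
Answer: $\sqrt{2813} \approx 53.038$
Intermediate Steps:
$S{\left(m \right)} = 0$
$M{\left(r \right)} = 0$
$\sqrt{M{\left(S{\left(1 \right)} \right)} + 2813} = \sqrt{0 + 2813} = \sqrt{2813}$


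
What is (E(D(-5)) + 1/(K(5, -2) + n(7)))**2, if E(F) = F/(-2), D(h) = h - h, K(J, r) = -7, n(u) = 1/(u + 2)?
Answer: 81/3844 ≈ 0.021072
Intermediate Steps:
n(u) = 1/(2 + u)
D(h) = 0
E(F) = -F/2 (E(F) = F*(-1/2) = -F/2)
(E(D(-5)) + 1/(K(5, -2) + n(7)))**2 = (-1/2*0 + 1/(-7 + 1/(2 + 7)))**2 = (0 + 1/(-7 + 1/9))**2 = (0 + 1/(-62/9))**2 = (0 - 9/62)**2 = (-9/62)**2 = 81/3844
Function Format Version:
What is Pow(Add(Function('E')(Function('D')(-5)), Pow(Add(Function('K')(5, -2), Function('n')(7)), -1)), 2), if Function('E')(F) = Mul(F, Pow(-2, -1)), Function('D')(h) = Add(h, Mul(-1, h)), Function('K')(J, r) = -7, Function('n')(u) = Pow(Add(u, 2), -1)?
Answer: Rational(81, 3844) ≈ 0.021072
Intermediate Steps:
Function('n')(u) = Pow(Add(2, u), -1)
Function('D')(h) = 0
Function('E')(F) = Mul(Rational(-1, 2), F) (Function('E')(F) = Mul(F, Rational(-1, 2)) = Mul(Rational(-1, 2), F))
Pow(Add(Function('E')(Function('D')(-5)), Pow(Add(Function('K')(5, -2), Function('n')(7)), -1)), 2) = Pow(Add(Mul(Rational(-1, 2), 0), Pow(Add(-7, Pow(Add(2, 7), -1)), -1)), 2) = Pow(Add(0, Pow(Add(-7, Pow(9, -1)), -1)), 2) = Pow(Add(0, Pow(Add(-7, Rational(1, 9)), -1)), 2) = Pow(Add(0, Pow(Rational(-62, 9), -1)), 2) = Pow(Add(0, Rational(-9, 62)), 2) = Pow(Rational(-9, 62), 2) = Rational(81, 3844)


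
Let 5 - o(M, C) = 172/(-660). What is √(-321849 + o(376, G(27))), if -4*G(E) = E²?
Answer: I*√8762195805/165 ≈ 567.31*I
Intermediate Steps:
G(E) = -E²/4
o(M, C) = 868/165 (o(M, C) = 5 - 172/(-660) = 5 - 172*(-1)/660 = 5 - 1*(-43/165) = 5 + 43/165 = 868/165)
√(-321849 + o(376, G(27))) = √(-321849 + 868/165) = √(-53104217/165) = I*√8762195805/165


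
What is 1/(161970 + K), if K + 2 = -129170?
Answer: 1/32798 ≈ 3.0490e-5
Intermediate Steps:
K = -129172 (K = -2 - 129170 = -129172)
1/(161970 + K) = 1/(161970 - 129172) = 1/32798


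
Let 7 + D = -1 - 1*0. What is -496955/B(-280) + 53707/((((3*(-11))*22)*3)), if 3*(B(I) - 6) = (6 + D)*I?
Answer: -819536654/314721 ≈ -2604.0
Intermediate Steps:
D = -8 (D = -7 + (-1 - 1*0) = -7 + (-1 + 0) = -7 - 1 = -8)
B(I) = 6 - 2*I/3 (B(I) = 6 + ((6 - 8)*I)/3 = 6 + (-2*I)/3 = 6 - 2*I/3)
-496955/B(-280) + 53707/((((3*(-11))*22)*3)) = -496955/(6 - ⅔*(-280)) + 53707/((((3*(-11))*22)*3)) = -496955/(6 + 560/3) + 53707/((-33*22*3)) = -496955/578/3 + 53707/((-726*3)) = -496955*3/578 + 53707/(-2178) = -1490865/578 + 53707*(-1/2178) = -1490865/578 - 53707/2178 = -819536654/314721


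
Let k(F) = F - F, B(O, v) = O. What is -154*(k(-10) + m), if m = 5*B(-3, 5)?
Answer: 2310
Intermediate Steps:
k(F) = 0
m = -15 (m = 5*(-3) = -15)
-154*(k(-10) + m) = -154*(0 - 15) = -154*(-15) = 2310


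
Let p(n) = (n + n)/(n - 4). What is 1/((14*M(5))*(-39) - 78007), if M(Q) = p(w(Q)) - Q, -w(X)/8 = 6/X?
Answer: -17/1292813 ≈ -1.3150e-5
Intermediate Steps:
w(X) = -48/X
p(n) = 2*n/(-4 + n) (p(n) = (2*n)/(-4 + n) = 2*n/(-4 + n))
M(Q) = -Q - 96/(Q*(-4 - 48/Q)) (M(Q) = 2*(-48/Q)/(-4 - 48/Q) - Q = -96/(Q*(-4 - 48/Q)) - Q = -Q - 96/(Q*(-4 - 48/Q)))
1/((14*M(5))*(-39) - 78007) = 1/((14*((24 - 1*5*(12 + 5))/(12 + 5)))*(-39) - 78007) = 1/((14*((24 - 1*5*17)/17))*(-39) - 78007) = 1/((14*((24 - 85)/17))*(-39) - 78007) = 1/((14*((1/17)*(-61)))*(-39) - 78007) = 1/((14*(-61/17))*(-39) - 78007) = 1/(-854/17*(-39) - 78007) = 1/(33306/17 - 78007) = 1/(-1292813/17) = -17/1292813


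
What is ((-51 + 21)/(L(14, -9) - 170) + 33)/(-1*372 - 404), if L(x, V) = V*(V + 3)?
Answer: -1929/45008 ≈ -0.042859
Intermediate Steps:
L(x, V) = V*(3 + V)
((-51 + 21)/(L(14, -9) - 170) + 33)/(-1*372 - 404) = ((-51 + 21)/(-9*(3 - 9) - 170) + 33)/(-1*372 - 404) = (-30/(-9*(-6) - 170) + 33)/(-372 - 404) = (-30/(54 - 170) + 33)/(-776) = (-30/(-116) + 33)*(-1/776) = (-30*(-1/116) + 33)*(-1/776) = (15/58 + 33)*(-1/776) = (1929/58)*(-1/776) = -1929/45008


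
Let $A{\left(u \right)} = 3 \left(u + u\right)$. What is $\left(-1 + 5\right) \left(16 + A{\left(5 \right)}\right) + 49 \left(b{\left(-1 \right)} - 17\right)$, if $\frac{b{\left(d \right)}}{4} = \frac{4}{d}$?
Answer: $-1433$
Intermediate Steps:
$b{\left(d \right)} = \frac{16}{d}$ ($b{\left(d \right)} = 4 \frac{4}{d} = \frac{16}{d}$)
$A{\left(u \right)} = 6 u$ ($A{\left(u \right)} = 3 \cdot 2 u = 6 u$)
$\left(-1 + 5\right) \left(16 + A{\left(5 \right)}\right) + 49 \left(b{\left(-1 \right)} - 17\right) = \left(-1 + 5\right) \left(16 + 6 \cdot 5\right) + 49 \left(\frac{16}{-1} - 17\right) = 4 \left(16 + 30\right) + 49 \left(16 \left(-1\right) - 17\right) = 4 \cdot 46 + 49 \left(-16 - 17\right) = 184 + 49 \left(-33\right) = 184 - 1617 = -1433$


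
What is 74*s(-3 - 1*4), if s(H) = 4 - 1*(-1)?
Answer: 370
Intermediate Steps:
s(H) = 5 (s(H) = 4 + 1 = 5)
74*s(-3 - 1*4) = 74*5 = 370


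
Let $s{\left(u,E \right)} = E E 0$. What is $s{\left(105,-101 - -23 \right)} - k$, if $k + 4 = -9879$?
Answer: $9883$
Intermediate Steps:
$s{\left(u,E \right)} = 0$ ($s{\left(u,E \right)} = E^{2} \cdot 0 = 0$)
$k = -9883$ ($k = -4 - 9879 = -9883$)
$s{\left(105,-101 - -23 \right)} - k = 0 - -9883 = 0 + 9883 = 9883$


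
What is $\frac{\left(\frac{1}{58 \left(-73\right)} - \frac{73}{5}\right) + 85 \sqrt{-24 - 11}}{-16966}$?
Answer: $\frac{309087}{359170220} - \frac{5 i \sqrt{35}}{998} \approx 0.00086056 - 0.02964 i$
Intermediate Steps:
$\frac{\left(\frac{1}{58 \left(-73\right)} - \frac{73}{5}\right) + 85 \sqrt{-24 - 11}}{-16966} = \left(\left(\frac{1}{58} \left(- \frac{1}{73}\right) - \frac{73}{5}\right) + 85 \sqrt{-35}\right) \left(- \frac{1}{16966}\right) = \left(\left(- \frac{1}{4234} - \frac{73}{5}\right) + 85 i \sqrt{35}\right) \left(- \frac{1}{16966}\right) = \left(- \frac{309087}{21170} + 85 i \sqrt{35}\right) \left(- \frac{1}{16966}\right) = \frac{309087}{359170220} - \frac{5 i \sqrt{35}}{998}$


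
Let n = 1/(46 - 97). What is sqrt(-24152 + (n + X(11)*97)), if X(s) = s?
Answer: 2*I*sqrt(15011034)/51 ≈ 151.94*I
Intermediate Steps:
n = -1/51 (n = 1/(-51) = -1/51 ≈ -0.019608)
sqrt(-24152 + (n + X(11)*97)) = sqrt(-24152 + (-1/51 + 11*97)) = sqrt(-24152 + (-1/51 + 1067)) = sqrt(-24152 + 54416/51) = sqrt(-1177336/51) = 2*I*sqrt(15011034)/51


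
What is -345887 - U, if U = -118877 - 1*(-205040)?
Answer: -432050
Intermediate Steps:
U = 86163 (U = -118877 + 205040 = 86163)
-345887 - U = -345887 - 1*86163 = -345887 - 86163 = -432050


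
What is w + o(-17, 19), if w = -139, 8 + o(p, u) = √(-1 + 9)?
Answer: -147 + 2*√2 ≈ -144.17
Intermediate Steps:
o(p, u) = -8 + 2*√2 (o(p, u) = -8 + √(-1 + 9) = -8 + √8 = -8 + 2*√2)
w + o(-17, 19) = -139 + (-8 + 2*√2) = -147 + 2*√2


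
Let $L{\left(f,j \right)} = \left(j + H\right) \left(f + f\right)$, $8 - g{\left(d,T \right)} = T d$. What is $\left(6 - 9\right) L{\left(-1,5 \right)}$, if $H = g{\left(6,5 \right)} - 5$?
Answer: $-132$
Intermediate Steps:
$g{\left(d,T \right)} = 8 - T d$
$H = -27$ ($H = \left(8 - 5 \cdot 6\right) - 5 = \left(8 - 30\right) - 5 = -22 - 5 = -27$)
$L{\left(f,j \right)} = 2 f \left(-27 + j\right)$ ($L{\left(f,j \right)} = \left(j - 27\right) \left(f + f\right) = \left(-27 + j\right) 2 f = 2 f \left(-27 + j\right)$)
$\left(6 - 9\right) L{\left(-1,5 \right)} = \left(6 - 9\right) 2 \left(-1\right) \left(-27 + 5\right) = \left(6 - 9\right) 2 \left(-1\right) \left(-22\right) = \left(6 - 9\right) 44 = \left(-3\right) 44 = -132$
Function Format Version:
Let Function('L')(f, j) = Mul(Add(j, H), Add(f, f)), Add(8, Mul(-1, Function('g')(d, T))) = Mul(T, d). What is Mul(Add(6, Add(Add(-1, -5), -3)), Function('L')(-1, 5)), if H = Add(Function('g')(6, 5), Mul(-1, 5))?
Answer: -132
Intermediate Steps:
Function('g')(d, T) = Add(8, Mul(-1, T, d)) (Function('g')(d, T) = Add(8, Mul(-1, Mul(T, d))) = Add(8, Mul(-1, T, d)))
H = -27 (H = Add(Add(8, Mul(-1, 5, 6)), Mul(-1, 5)) = Add(Add(8, -30), -5) = Add(-22, -5) = -27)
Function('L')(f, j) = Mul(2, f, Add(-27, j)) (Function('L')(f, j) = Mul(Add(j, -27), Add(f, f)) = Mul(Add(-27, j), Mul(2, f)) = Mul(2, f, Add(-27, j)))
Mul(Add(6, Add(Add(-1, -5), -3)), Function('L')(-1, 5)) = Mul(Add(6, Add(Add(-1, -5), -3)), Mul(2, -1, Add(-27, 5))) = Mul(Add(6, Add(-6, -3)), Mul(2, -1, -22)) = Mul(Add(6, -9), 44) = Mul(-3, 44) = -132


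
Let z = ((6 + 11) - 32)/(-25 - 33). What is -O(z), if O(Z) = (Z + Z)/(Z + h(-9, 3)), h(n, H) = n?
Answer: 10/169 ≈ 0.059172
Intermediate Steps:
z = 15/58 (z = (17 - 32)/(-58) = -15*(-1/58) = 15/58 ≈ 0.25862)
O(Z) = 2*Z/(-9 + Z) (O(Z) = (Z + Z)/(Z - 9) = (2*Z)/(-9 + Z) = 2*Z/(-9 + Z))
-O(z) = -2*15/(58*(-9 + 15/58)) = -2*15/(58*(-507/58)) = -2*15*(-58)/(58*507) = -1*(-10/169) = 10/169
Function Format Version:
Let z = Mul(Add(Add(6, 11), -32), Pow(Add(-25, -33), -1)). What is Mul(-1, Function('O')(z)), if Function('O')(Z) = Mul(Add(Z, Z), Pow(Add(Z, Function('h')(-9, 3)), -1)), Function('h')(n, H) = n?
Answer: Rational(10, 169) ≈ 0.059172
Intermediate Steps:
z = Rational(15, 58) (z = Mul(Add(17, -32), Pow(-58, -1)) = Mul(-15, Rational(-1, 58)) = Rational(15, 58) ≈ 0.25862)
Function('O')(Z) = Mul(2, Z, Pow(Add(-9, Z), -1)) (Function('O')(Z) = Mul(Add(Z, Z), Pow(Add(Z, -9), -1)) = Mul(Mul(2, Z), Pow(Add(-9, Z), -1)) = Mul(2, Z, Pow(Add(-9, Z), -1)))
Mul(-1, Function('O')(z)) = Mul(-1, Mul(2, Rational(15, 58), Pow(Add(-9, Rational(15, 58)), -1))) = Mul(-1, Mul(2, Rational(15, 58), Pow(Rational(-507, 58), -1))) = Mul(-1, Mul(2, Rational(15, 58), Rational(-58, 507))) = Mul(-1, Rational(-10, 169)) = Rational(10, 169)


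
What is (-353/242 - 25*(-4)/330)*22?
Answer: -839/33 ≈ -25.424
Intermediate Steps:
(-353/242 - 25*(-4)/330)*22 = (-353*1/242 + 100*(1/330))*22 = (-353/242 + 10/33)*22 = -839/726*22 = -839/33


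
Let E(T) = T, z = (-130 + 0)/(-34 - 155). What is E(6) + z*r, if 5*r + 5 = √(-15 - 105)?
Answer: 1004/189 + 52*I*√30/189 ≈ 5.3122 + 1.507*I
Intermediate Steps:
z = 130/189 (z = -130/(-189) = -130*(-1/189) = 130/189 ≈ 0.68783)
r = -1 + 2*I*√30/5 (r = -1 + √(-15 - 105)/5 = -1 + √(-120)/5 = -1 + (2*I*√30)/5 = -1 + 2*I*√30/5 ≈ -1.0 + 2.1909*I)
E(6) + z*r = 6 + 130*(-1 + 2*I*√30/5)/189 = 6 + (-130/189 + 52*I*√30/189) = 1004/189 + 52*I*√30/189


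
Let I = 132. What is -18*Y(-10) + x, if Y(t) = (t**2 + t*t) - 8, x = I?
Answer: -3324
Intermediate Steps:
x = 132
Y(t) = -8 + 2*t**2 (Y(t) = (t**2 + t**2) - 8 = 2*t**2 - 8 = -8 + 2*t**2)
-18*Y(-10) + x = -18*(-8 + 2*(-10)**2) + 132 = -18*(-8 + 2*100) + 132 = -18*(-8 + 200) + 132 = -18*192 + 132 = -3456 + 132 = -3324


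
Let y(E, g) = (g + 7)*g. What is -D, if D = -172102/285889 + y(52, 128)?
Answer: -4939989818/285889 ≈ -17279.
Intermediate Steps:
y(E, g) = g*(7 + g) (y(E, g) = (7 + g)*g = g*(7 + g))
D = 4939989818/285889 (D = -172102/285889 + 128*(7 + 128) = -172102*1/285889 + 128*135 = -172102/285889 + 17280 = 4939989818/285889 ≈ 17279.)
-D = -1*4939989818/285889 = -4939989818/285889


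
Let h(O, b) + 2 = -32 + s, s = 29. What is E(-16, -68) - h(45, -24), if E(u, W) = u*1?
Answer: -11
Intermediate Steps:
h(O, b) = -5 (h(O, b) = -2 + (-32 + 29) = -2 - 3 = -5)
E(u, W) = u
E(-16, -68) - h(45, -24) = -16 - 1*(-5) = -16 + 5 = -11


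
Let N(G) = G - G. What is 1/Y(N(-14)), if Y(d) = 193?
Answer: 1/193 ≈ 0.0051813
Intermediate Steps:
N(G) = 0
1/Y(N(-14)) = 1/193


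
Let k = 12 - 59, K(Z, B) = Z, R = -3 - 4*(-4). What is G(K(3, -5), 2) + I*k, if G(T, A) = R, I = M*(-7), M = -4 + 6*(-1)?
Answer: -3277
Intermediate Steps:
M = -10 (M = -4 - 6 = -10)
I = 70 (I = -10*(-7) = 70)
R = 13 (R = -3 + 16 = 13)
G(T, A) = 13
k = -47
G(K(3, -5), 2) + I*k = 13 + 70*(-47) = 13 - 3290 = -3277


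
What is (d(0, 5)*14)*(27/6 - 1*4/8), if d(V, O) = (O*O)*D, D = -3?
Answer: -4200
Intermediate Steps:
d(V, O) = -3*O² (d(V, O) = (O*O)*(-3) = O²*(-3) = -3*O²)
(d(0, 5)*14)*(27/6 - 1*4/8) = (-3*5²*14)*(27/6 - 1*4/8) = (-3*25*14)*(27*(⅙) - 4*⅛) = (-75*14)*(9/2 - ½) = -1050*4 = -4200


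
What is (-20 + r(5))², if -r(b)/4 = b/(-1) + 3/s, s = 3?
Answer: 16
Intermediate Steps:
r(b) = -4 + 4*b (r(b) = -4*(b/(-1) + 3/3) = -4*(b*(-1) + 3*(⅓)) = -4*(-b + 1) = -4*(1 - b) = -4 + 4*b)
(-20 + r(5))² = (-20 + (-4 + 4*5))² = (-20 + (-4 + 20))² = (-20 + 16)² = (-4)² = 16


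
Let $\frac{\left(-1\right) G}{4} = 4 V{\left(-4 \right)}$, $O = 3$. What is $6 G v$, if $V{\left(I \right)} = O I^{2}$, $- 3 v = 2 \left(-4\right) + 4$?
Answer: $-6144$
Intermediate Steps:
$v = \frac{4}{3}$ ($v = - \frac{2 \left(-4\right) + 4}{3} = - \frac{-8 + 4}{3} = \left(- \frac{1}{3}\right) \left(-4\right) = \frac{4}{3} \approx 1.3333$)
$V{\left(I \right)} = 3 I^{2}$
$G = -768$ ($G = - 4 \cdot 4 \cdot 3 \left(-4\right)^{2} = - 4 \cdot 4 \cdot 3 \cdot 16 = - 4 \cdot 4 \cdot 48 = \left(-4\right) 192 = -768$)
$6 G v = 6 \left(-768\right) \frac{4}{3} = \left(-4608\right) \frac{4}{3} = -6144$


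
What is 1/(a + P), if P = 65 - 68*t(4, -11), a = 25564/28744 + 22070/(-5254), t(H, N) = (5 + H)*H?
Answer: -18877622/45047881579 ≈ -0.00041906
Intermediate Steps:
t(H, N) = H*(5 + H)
a = -62508353/18877622 (a = 25564*(1/28744) + 22070*(-1/5254) = 6391/7186 - 11035/2627 = -62508353/18877622 ≈ -3.3112)
P = -2383 (P = 65 - 272*(5 + 4) = 65 - 272*9 = 65 - 68*36 = 65 - 2448 = -2383)
1/(a + P) = 1/(-62508353/18877622 - 2383) = 1/(-45047881579/18877622) = -18877622/45047881579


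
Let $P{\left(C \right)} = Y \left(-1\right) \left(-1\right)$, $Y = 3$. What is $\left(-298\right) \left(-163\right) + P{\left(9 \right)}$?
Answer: $48577$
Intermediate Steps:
$P{\left(C \right)} = 3$ ($P{\left(C \right)} = 3 \left(-1\right) \left(-1\right) = \left(-3\right) \left(-1\right) = 3$)
$\left(-298\right) \left(-163\right) + P{\left(9 \right)} = \left(-298\right) \left(-163\right) + 3 = 48574 + 3 = 48577$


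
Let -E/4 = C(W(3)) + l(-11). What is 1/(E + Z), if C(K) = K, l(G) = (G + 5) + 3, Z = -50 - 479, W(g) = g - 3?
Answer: -1/517 ≈ -0.0019342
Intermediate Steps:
W(g) = -3 + g
Z = -529
l(G) = 8 + G (l(G) = (5 + G) + 3 = 8 + G)
E = 12 (E = -4*((-3 + 3) + (8 - 11)) = -4*(0 - 3) = -4*(-3) = 12)
1/(E + Z) = 1/(12 - 529) = 1/(-517) = -1/517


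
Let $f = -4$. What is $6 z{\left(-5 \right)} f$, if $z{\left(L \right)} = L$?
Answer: $120$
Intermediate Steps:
$6 z{\left(-5 \right)} f = 6 \left(-5\right) \left(-4\right) = \left(-30\right) \left(-4\right) = 120$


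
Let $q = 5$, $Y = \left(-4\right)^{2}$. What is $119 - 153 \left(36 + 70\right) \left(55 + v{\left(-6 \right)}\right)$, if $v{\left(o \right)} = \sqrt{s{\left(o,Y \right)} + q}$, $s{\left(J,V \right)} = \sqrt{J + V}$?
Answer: $-891871 - 16218 \sqrt{5 + \sqrt{10}} \approx -9.3821 \cdot 10^{5}$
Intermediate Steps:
$Y = 16$
$v{\left(o \right)} = \sqrt{5 + \sqrt{16 + o}}$ ($v{\left(o \right)} = \sqrt{\sqrt{o + 16} + 5} = \sqrt{\sqrt{16 + o} + 5} = \sqrt{5 + \sqrt{16 + o}}$)
$119 - 153 \left(36 + 70\right) \left(55 + v{\left(-6 \right)}\right) = 119 - 153 \left(36 + 70\right) \left(55 + \sqrt{5 + \sqrt{16 - 6}}\right) = 119 - 153 \cdot 106 \left(55 + \sqrt{5 + \sqrt{10}}\right) = 119 - 153 \left(5830 + 106 \sqrt{5 + \sqrt{10}}\right) = 119 - \left(891990 + 16218 \sqrt{5 + \sqrt{10}}\right) = -891871 - 16218 \sqrt{5 + \sqrt{10}}$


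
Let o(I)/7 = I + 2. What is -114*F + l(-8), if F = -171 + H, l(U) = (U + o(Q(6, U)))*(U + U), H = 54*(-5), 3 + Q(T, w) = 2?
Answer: 50290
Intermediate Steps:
Q(T, w) = -1 (Q(T, w) = -3 + 2 = -1)
o(I) = 14 + 7*I (o(I) = 7*(I + 2) = 7*(2 + I) = 14 + 7*I)
H = -270
l(U) = 2*U*(7 + U) (l(U) = (U + (14 + 7*(-1)))*(U + U) = (U + (14 - 7))*(2*U) = (U + 7)*(2*U) = (7 + U)*(2*U) = 2*U*(7 + U))
F = -441 (F = -171 - 270 = -441)
-114*F + l(-8) = -114*(-441) + 2*(-8)*(7 - 8) = 50274 + 2*(-8)*(-1) = 50274 + 16 = 50290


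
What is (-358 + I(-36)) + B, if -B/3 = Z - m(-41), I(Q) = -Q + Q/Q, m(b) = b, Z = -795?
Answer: 1941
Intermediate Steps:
I(Q) = 1 - Q (I(Q) = -Q + 1 = 1 - Q)
B = 2262 (B = -3*(-795 - 1*(-41)) = -3*(-795 + 41) = -3*(-754) = 2262)
(-358 + I(-36)) + B = (-358 + (1 - 1*(-36))) + 2262 = (-358 + (1 + 36)) + 2262 = (-358 + 37) + 2262 = -321 + 2262 = 1941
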